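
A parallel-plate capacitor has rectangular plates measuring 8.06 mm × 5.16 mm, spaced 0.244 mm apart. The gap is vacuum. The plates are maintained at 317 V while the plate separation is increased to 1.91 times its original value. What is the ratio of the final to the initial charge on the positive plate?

Battery connected ⇒ V is held fixed.
C₂ = 0.524 C₁ and Q = CV, so Q₂/Q₁ = C₂/C₁ = 0.524.

0.524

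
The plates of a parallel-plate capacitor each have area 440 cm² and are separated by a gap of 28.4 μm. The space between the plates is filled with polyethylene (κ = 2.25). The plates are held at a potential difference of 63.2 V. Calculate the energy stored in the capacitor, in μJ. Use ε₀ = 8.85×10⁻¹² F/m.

61.6 μJ

A = 440 cm² = 4.40×10⁻² m².
C = κε₀A/d = 2.25 × 8.85×10⁻¹² × 4.40×10⁻² / 2.84×10⁻⁵ = 3.09×10⁻⁸ F.
U = ½CV² = ½ × 3.09×10⁻⁸ × (63.2)² = 6.16×10⁻⁵ J.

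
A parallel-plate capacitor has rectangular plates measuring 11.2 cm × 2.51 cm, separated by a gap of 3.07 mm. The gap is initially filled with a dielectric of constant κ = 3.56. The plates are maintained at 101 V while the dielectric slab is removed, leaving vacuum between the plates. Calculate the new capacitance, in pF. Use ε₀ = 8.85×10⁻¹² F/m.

8.10 pF

A = 11.2 × 2.51 cm² = 2.81×10⁻³ m².
Initially C₁ = κε₀A/d = 3.56 × 8.85×10⁻¹² × 2.81×10⁻³ / 3.07×10⁻³ = 2.89×10⁻¹¹ F.
C = κε₀A/d scales with κ, so C₂/C₁ = 1/κ = 1/3.56 = 0.281.
C₂ = 0.281 × 2.89×10⁻¹¹ = 8.10×10⁻¹² F.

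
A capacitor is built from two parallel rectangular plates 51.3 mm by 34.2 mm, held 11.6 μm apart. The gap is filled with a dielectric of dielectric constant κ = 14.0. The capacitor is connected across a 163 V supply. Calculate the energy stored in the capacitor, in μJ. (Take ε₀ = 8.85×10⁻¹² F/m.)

A = 51.3 × 34.2 mm² = 1.75×10⁻³ m².
C = κε₀A/d = 14.0 × 8.85×10⁻¹² × 1.75×10⁻³ / 1.16×10⁻⁵ = 1.87×10⁻⁸ F.
U = ½CV² = ½ × 1.87×10⁻⁸ × (163)² = 2.49×10⁻⁴ J.

U ≈ 249 μJ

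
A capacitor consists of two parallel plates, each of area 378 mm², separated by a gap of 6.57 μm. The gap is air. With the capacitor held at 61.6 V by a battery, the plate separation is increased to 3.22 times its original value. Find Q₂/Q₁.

Q₂/Q₁ ≈ 0.311

Battery connected ⇒ V is held fixed.
C₂ = 0.311 C₁ and Q = CV, so Q₂/Q₁ = C₂/C₁ = 0.311.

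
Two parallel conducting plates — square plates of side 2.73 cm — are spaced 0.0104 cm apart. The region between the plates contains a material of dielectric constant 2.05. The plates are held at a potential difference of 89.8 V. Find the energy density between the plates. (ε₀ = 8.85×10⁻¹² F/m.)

E = V/d = 89.8 / 1.04×10⁻⁴ = 8.63×10⁵ V/m.
u = ½κε₀E² = ½ × 2.05 × 8.85×10⁻¹² × (8.63×10⁵)² = 6.76 J/m³.

u ≈ 6.76 J/m³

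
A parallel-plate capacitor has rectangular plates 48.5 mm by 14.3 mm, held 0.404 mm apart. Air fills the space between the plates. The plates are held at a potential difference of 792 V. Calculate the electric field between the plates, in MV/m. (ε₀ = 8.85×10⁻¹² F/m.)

E ≈ 1.96 MV/m

E = V/d = 792 / 4.04×10⁻⁴ = 1.96×10⁶ V/m.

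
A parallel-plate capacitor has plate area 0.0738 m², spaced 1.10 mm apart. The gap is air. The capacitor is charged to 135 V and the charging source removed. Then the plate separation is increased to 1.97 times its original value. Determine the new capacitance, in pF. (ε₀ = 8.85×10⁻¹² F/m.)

C ≈ 301 pF

Initially C₁ = ε₀A/d = 8.85×10⁻¹² × 7.38×10⁻² / 1.10×10⁻³ = 5.94×10⁻¹⁰ F.
C = ε₀A/d scales as 1/d, so C₂/C₁ = d₁/d₂ = 1/1.97 = 0.508.
C₂ = 0.508 × 5.94×10⁻¹⁰ = 3.01×10⁻¹⁰ F.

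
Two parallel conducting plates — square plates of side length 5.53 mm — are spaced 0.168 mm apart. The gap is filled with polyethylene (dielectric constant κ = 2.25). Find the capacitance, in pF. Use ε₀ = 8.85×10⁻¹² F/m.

A = (5.53 mm)² = 3.06×10⁻⁵ m².
C = κε₀A/d = 2.25 × 8.85×10⁻¹² × 3.06×10⁻⁵ / 1.68×10⁻⁴ = 3.62×10⁻¹² F.

3.62 pF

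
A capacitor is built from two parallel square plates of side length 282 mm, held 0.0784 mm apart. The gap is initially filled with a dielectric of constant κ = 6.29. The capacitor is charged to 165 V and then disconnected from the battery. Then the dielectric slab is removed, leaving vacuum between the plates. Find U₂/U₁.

Isolated ⇒ Q is held fixed.
C₂ = 0.159 C₁ and U = Q²/(2C), so U₂/U₁ = C₁/C₂ = 6.29.

U₂/U₁ ≈ 6.29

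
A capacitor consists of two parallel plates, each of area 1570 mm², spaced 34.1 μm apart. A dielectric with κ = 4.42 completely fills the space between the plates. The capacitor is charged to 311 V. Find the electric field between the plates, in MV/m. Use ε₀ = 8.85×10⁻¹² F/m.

E = V/d = 311 / 3.41×10⁻⁵ = 9.12×10⁶ V/m.

9.12 MV/m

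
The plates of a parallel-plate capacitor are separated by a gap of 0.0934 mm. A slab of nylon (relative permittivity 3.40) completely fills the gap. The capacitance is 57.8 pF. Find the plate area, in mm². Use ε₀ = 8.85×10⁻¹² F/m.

A ≈ 179 mm²

A = Cd/(κε₀) = 5.78×10⁻¹¹ × 9.34×10⁻⁵ / (3.40 × 8.85×10⁻¹²) = 1.79×10⁻⁴ m².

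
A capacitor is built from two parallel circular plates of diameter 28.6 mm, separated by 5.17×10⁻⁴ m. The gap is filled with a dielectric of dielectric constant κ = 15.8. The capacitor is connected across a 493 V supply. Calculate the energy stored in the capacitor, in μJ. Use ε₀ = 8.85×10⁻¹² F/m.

U ≈ 21.1 μJ

A = π(28.6/2 mm)² = 6.42×10⁻⁴ m².
C = κε₀A/d = 15.8 × 8.85×10⁻¹² × 6.42×10⁻⁴ / 5.17×10⁻⁴ = 1.74×10⁻¹⁰ F.
U = ½CV² = ½ × 1.74×10⁻¹⁰ × (493)² = 2.11×10⁻⁵ J.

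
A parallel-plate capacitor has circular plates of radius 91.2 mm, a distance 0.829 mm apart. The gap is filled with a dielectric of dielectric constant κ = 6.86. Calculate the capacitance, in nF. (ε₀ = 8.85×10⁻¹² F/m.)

A = π(91.2 mm)² = 2.61×10⁻² m².
C = κε₀A/d = 6.86 × 8.85×10⁻¹² × 2.61×10⁻² / 8.29×10⁻⁴ = 1.91×10⁻⁹ F.

1.91 nF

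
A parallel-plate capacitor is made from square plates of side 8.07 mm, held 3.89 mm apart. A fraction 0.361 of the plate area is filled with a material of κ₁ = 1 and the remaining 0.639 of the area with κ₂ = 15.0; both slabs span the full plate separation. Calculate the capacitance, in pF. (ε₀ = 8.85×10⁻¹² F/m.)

A = (8.07 mm)² = 6.51×10⁻⁵ m².
Side-by-side slabs ⇒ two capacitors in parallel, each spanning the full gap.
C₁ = κ₁ε₀A₁/d = 1.00 × 8.85×10⁻¹² × 2.35×10⁻⁵ / 3.89×10⁻³ = 5.35×10⁻¹⁴ F.
C₂ = κ₂ε₀A₂/d = 15.0 × 8.85×10⁻¹² × 4.16×10⁻⁵ / 3.89×10⁻³ = 1.42×10⁻¹² F.
C = C₁ + C₂ = 1.47×10⁻¹² F.

1.47 pF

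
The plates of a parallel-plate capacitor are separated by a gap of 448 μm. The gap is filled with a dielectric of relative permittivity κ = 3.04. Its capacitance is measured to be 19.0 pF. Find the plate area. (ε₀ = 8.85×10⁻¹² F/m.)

A = Cd/(κε₀) = 1.90×10⁻¹¹ × 4.48×10⁻⁴ / (3.04 × 8.85×10⁻¹²) = 3.16×10⁻⁴ m².

A ≈ 316 mm²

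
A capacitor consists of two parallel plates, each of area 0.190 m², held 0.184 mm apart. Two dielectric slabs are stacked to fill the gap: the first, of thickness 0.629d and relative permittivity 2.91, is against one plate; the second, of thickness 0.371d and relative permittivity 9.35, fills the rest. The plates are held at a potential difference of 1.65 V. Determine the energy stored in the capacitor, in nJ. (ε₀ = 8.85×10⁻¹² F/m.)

48.6 nJ

Stacked slabs ⇒ two capacitors in series, each with the full plate area.
C₁ = κ₁ε₀A/d₁ = 2.91 × 8.85×10⁻¹² × 0.190 / 1.16×10⁻⁴ = 4.23×10⁻⁸ F.
C₂ = κ₂ε₀A/d₂ = 9.35 × 8.85×10⁻¹² × 0.190 / 6.83×10⁻⁵ = 2.30×10⁻⁷ F.
C = (1/C₁ + 1/C₂)⁻¹ = 3.57×10⁻⁸ F.
U = ½CV² = ½ × 3.57×10⁻⁸ × (1.65)² = 4.86×10⁻⁸ J.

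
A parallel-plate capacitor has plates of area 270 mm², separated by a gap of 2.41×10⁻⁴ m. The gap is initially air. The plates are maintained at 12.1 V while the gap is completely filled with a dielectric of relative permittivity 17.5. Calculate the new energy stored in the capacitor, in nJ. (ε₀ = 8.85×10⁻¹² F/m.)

U ≈ 12.7 nJ

A = 270 mm² = 2.70×10⁻⁴ m².
Initially C₁ = ε₀A/d = 8.85×10⁻¹² × 2.70×10⁻⁴ / 2.41×10⁻⁴ = 9.91×10⁻¹² F.
U₁ = 7.26×10⁻¹⁰ J.
Battery connected ⇒ V is held fixed. C₂ = 17.5 C₁ and U = ½CV², so U₂/U₁ = C₂/C₁ = 17.5.
U₂ = 17.5 × 7.26×10⁻¹⁰ = 1.27×10⁻⁸ J.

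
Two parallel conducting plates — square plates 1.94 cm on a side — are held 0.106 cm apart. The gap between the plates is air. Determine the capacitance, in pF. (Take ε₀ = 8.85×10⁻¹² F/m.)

A = (1.94 cm)² = 3.76×10⁻⁴ m².
C = ε₀A/d = 8.85×10⁻¹² × 3.76×10⁻⁴ / 1.06×10⁻³ = 3.14×10⁻¹² F.

C ≈ 3.14 pF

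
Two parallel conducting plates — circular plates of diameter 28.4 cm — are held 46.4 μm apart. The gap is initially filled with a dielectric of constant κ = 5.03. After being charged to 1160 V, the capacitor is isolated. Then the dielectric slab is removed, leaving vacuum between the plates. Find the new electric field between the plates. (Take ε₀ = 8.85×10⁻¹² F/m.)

A = π(28.4/2 cm)² = 6.33×10⁻² m².
Initially C₁ = κε₀A/d = 5.03 × 8.85×10⁻¹² × 6.33×10⁻² / 4.64×10⁻⁵ = 6.08×10⁻⁸ F.
E₁ = 2.50×10⁷ V/m.
Isolated ⇒ Q is held fixed. V₂ = Q/C₂ = V₁/0.199; E = V/d, so E₂/E₁ = (V₂/V₁)(d₁/d₂) = 5.03.
E₂ = 5.03 × 2.50×10⁷ = 1.26×10⁸ V/m.

126 MV/m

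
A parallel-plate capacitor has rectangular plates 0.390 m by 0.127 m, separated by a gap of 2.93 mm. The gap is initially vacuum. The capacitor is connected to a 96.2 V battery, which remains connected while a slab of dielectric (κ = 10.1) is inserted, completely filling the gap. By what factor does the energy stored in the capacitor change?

U₂/U₁ ≈ 10.1

Battery connected ⇒ V is held fixed.
C₂ = 10.1 C₁ and U = ½CV², so U₂/U₁ = C₂/C₁ = 10.1.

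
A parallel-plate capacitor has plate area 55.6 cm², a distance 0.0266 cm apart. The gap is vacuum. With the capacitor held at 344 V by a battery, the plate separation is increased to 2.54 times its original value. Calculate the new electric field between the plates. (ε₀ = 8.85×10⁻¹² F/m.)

A = 55.6 cm² = 5.56×10⁻³ m².
Initially C₁ = ε₀A/d = 8.85×10⁻¹² × 5.56×10⁻³ / 2.66×10⁻⁴ = 1.85×10⁻¹⁰ F.
E₁ = 1.29×10⁶ V/m.
Battery connected ⇒ V is held fixed. E = V/d, so E₂/E₁ = d₁/d₂ = 0.394.
E₂ = 0.394 × 1.29×10⁶ = 5.09×10⁵ V/m.

E ≈ 0.509 MV/m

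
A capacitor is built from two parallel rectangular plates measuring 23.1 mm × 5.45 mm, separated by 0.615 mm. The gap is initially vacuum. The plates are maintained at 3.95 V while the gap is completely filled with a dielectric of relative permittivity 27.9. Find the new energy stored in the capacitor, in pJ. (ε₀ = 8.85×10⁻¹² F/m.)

394 pJ

A = 23.1 × 5.45 mm² = 1.26×10⁻⁴ m².
Initially C₁ = ε₀A/d = 8.85×10⁻¹² × 1.26×10⁻⁴ / 6.15×10⁻⁴ = 1.81×10⁻¹² F.
U₁ = 1.41×10⁻¹¹ J.
Battery connected ⇒ V is held fixed. C₂ = 27.9 C₁ and U = ½CV², so U₂/U₁ = C₂/C₁ = 27.9.
U₂ = 27.9 × 1.41×10⁻¹¹ = 3.94×10⁻¹⁰ J.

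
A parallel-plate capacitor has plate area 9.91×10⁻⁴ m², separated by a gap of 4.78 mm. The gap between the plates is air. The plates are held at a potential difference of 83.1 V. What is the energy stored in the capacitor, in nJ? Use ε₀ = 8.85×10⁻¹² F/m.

C = ε₀A/d = 8.85×10⁻¹² × 9.91×10⁻⁴ / 4.78×10⁻³ = 1.83×10⁻¹² F.
U = ½CV² = ½ × 1.83×10⁻¹² × (83.1)² = 6.34×10⁻⁹ J.

6.34 nJ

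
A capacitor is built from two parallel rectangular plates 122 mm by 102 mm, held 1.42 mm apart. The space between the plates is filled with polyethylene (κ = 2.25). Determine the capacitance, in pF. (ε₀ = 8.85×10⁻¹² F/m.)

175 pF

A = 122 × 102 mm² = 1.24×10⁻² m².
C = κε₀A/d = 2.25 × 8.85×10⁻¹² × 1.24×10⁻² / 1.42×10⁻³ = 1.75×10⁻¹⁰ F.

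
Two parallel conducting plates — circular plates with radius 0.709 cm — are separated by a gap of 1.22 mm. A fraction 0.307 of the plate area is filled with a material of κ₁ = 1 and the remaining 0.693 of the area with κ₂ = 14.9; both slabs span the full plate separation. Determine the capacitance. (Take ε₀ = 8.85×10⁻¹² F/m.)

C ≈ 12.2 pF

A = π(0.709 cm)² = 1.58×10⁻⁴ m².
Side-by-side slabs ⇒ two capacitors in parallel, each spanning the full gap.
C₁ = κ₁ε₀A₁/d = 1.00 × 8.85×10⁻¹² × 4.85×10⁻⁵ / 1.22×10⁻³ = 3.52×10⁻¹³ F.
C₂ = κ₂ε₀A₂/d = 14.9 × 8.85×10⁻¹² × 1.09×10⁻⁴ / 1.22×10⁻³ = 1.18×10⁻¹¹ F.
C = C₁ + C₂ = 1.22×10⁻¹¹ F.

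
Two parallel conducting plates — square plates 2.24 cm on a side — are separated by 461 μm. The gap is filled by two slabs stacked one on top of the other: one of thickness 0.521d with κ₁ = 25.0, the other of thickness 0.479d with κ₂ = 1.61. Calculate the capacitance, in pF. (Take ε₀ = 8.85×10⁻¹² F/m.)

A = (2.24 cm)² = 5.02×10⁻⁴ m².
Stacked slabs ⇒ two capacitors in series, each with the full plate area.
C₁ = κ₁ε₀A/d₁ = 25.0 × 8.85×10⁻¹² × 5.02×10⁻⁴ / 2.40×10⁻⁴ = 4.62×10⁻¹⁰ F.
C₂ = κ₂ε₀A/d₂ = 1.61 × 8.85×10⁻¹² × 5.02×10⁻⁴ / 2.21×10⁻⁴ = 3.24×10⁻¹¹ F.
C = (1/C₁ + 1/C₂)⁻¹ = 3.03×10⁻¹¹ F.

C ≈ 30.3 pF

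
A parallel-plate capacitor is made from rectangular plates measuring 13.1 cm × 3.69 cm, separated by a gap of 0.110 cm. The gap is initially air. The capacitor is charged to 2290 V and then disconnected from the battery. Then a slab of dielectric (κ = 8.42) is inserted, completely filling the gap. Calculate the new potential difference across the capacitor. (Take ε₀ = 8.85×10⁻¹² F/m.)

A = 13.1 × 3.69 cm² = 4.83×10⁻³ m².
Initially C₁ = ε₀A/d = 8.85×10⁻¹² × 4.83×10⁻³ / 1.10×10⁻³ = 3.89×10⁻¹¹ F.
V₁ = 2.29×10³ V.
Isolated ⇒ Q is held fixed. C₂ = 8.42 C₁ and V = Q/C, so V₂/V₁ = C₁/C₂ = 0.119.
V₂ = 0.119 × 2.29×10³ = 2.72×10² V.

272 V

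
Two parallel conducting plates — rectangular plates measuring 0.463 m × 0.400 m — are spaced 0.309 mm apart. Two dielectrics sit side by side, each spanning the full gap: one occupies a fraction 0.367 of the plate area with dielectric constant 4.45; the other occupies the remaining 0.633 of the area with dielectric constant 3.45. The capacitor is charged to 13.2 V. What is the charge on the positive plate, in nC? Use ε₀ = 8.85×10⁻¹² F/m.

A = 0.463 × 0.400 m² = 0.185 m².
Side-by-side slabs ⇒ two capacitors in parallel, each spanning the full gap.
C₁ = κ₁ε₀A₁/d = 4.45 × 8.85×10⁻¹² × 6.80×10⁻² / 3.09×10⁻⁴ = 8.66×10⁻⁹ F.
C₂ = κ₂ε₀A₂/d = 3.45 × 8.85×10⁻¹² × 0.117 / 3.09×10⁻⁴ = 1.16×10⁻⁸ F.
C = C₁ + C₂ = 2.02×10⁻⁸ F.
Q = CV = 2.02×10⁻⁸ × 13.2 = 2.67×10⁻⁷ C.

Q ≈ 267 nC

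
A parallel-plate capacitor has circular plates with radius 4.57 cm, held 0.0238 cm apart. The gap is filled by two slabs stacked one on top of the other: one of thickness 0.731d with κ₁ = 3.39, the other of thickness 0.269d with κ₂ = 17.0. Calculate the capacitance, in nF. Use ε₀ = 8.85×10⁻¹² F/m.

C ≈ 1.05 nF

A = π(4.57 cm)² = 6.56×10⁻³ m².
Stacked slabs ⇒ two capacitors in series, each with the full plate area.
C₁ = κ₁ε₀A/d₁ = 3.39 × 8.85×10⁻¹² × 6.56×10⁻³ / 1.74×10⁻⁴ = 1.13×10⁻⁹ F.
C₂ = κ₂ε₀A/d₂ = 17.0 × 8.85×10⁻¹² × 6.56×10⁻³ / 6.40×10⁻⁵ = 1.54×10⁻⁸ F.
C = (1/C₁ + 1/C₂)⁻¹ = 1.05×10⁻⁹ F.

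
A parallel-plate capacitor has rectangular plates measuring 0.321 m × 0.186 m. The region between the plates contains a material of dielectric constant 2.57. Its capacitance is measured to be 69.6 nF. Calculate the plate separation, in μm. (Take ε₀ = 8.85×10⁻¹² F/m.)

A = 0.321 × 0.186 m² = 5.97×10⁻² m².
d = κε₀A/C = 2.57 × 8.85×10⁻¹² × 5.97×10⁻² / 6.96×10⁻⁸ = 1.95×10⁻⁵ m.

d ≈ 19.5 μm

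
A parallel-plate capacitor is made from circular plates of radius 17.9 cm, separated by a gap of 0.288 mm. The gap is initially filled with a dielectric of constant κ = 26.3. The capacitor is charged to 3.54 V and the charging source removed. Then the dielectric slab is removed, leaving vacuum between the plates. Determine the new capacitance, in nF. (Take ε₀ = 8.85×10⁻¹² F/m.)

3.09 nF

A = π(17.9 cm)² = 0.101 m².
Initially C₁ = κε₀A/d = 26.3 × 8.85×10⁻¹² × 0.101 / 2.88×10⁻⁴ = 8.14×10⁻⁸ F.
C = κε₀A/d scales with κ, so C₂/C₁ = 1/κ = 1/26.3 = 0.0380.
C₂ = 0.0380 × 8.14×10⁻⁸ = 3.09×10⁻⁹ F.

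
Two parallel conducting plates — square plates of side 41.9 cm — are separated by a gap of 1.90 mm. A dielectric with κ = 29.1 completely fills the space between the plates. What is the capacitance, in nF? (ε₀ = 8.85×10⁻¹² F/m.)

A = (41.9 cm)² = 0.176 m².
C = κε₀A/d = 29.1 × 8.85×10⁻¹² × 0.176 / 1.90×10⁻³ = 2.38×10⁻⁸ F.

C ≈ 23.8 nF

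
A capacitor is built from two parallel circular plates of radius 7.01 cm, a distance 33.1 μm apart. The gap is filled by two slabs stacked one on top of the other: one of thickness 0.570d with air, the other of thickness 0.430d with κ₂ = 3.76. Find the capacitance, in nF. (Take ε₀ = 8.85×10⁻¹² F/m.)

A = π(7.01 cm)² = 1.54×10⁻² m².
Stacked slabs ⇒ two capacitors in series, each with the full plate area.
C₁ = κ₁ε₀A/d₁ = 1.00 × 8.85×10⁻¹² × 1.54×10⁻² / 1.89×10⁻⁵ = 7.24×10⁻⁹ F.
C₂ = κ₂ε₀A/d₂ = 3.76 × 8.85×10⁻¹² × 1.54×10⁻² / 1.42×10⁻⁵ = 3.61×10⁻⁸ F.
C = (1/C₁ + 1/C₂)⁻¹ = 6.03×10⁻⁹ F.

C ≈ 6.03 nF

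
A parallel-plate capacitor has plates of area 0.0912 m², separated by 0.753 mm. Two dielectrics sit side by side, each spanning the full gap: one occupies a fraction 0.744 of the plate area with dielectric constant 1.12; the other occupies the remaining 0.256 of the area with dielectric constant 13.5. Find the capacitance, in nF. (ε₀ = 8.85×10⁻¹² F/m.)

C ≈ 4.60 nF

Side-by-side slabs ⇒ two capacitors in parallel, each spanning the full gap.
C₁ = κ₁ε₀A₁/d = 1.12 × 8.85×10⁻¹² × 6.79×10⁻² / 7.53×10⁻⁴ = 8.93×10⁻¹⁰ F.
C₂ = κ₂ε₀A₂/d = 13.5 × 8.85×10⁻¹² × 2.33×10⁻² / 7.53×10⁻⁴ = 3.70×10⁻⁹ F.
C = C₁ + C₂ = 4.60×10⁻⁹ F.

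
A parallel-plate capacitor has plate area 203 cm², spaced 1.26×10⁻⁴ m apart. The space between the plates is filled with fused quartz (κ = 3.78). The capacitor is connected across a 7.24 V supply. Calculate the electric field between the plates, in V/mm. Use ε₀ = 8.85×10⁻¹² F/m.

E ≈ 57.5 V/mm

E = V/d = 7.24 / 1.26×10⁻⁴ = 5.75×10⁴ V/m.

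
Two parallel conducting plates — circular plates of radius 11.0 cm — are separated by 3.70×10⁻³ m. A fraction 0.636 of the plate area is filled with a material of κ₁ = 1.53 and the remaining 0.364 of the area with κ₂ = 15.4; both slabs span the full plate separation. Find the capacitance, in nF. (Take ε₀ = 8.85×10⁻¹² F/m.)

A = π(11.0 cm)² = 3.80×10⁻² m².
Side-by-side slabs ⇒ two capacitors in parallel, each spanning the full gap.
C₁ = κ₁ε₀A₁/d = 1.53 × 8.85×10⁻¹² × 2.42×10⁻² / 3.70×10⁻³ = 8.85×10⁻¹¹ F.
C₂ = κ₂ε₀A₂/d = 15.4 × 8.85×10⁻¹² × 1.38×10⁻² / 3.70×10⁻³ = 5.10×10⁻¹⁰ F.
C = C₁ + C₂ = 5.98×10⁻¹⁰ F.

0.598 nF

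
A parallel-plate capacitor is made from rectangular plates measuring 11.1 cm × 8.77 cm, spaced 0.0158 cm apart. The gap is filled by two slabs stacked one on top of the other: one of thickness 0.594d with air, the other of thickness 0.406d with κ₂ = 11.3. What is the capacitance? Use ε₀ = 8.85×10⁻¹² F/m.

C ≈ 0.866 nF

A = 11.1 × 8.77 cm² = 9.73×10⁻³ m².
Stacked slabs ⇒ two capacitors in series, each with the full plate area.
C₁ = κ₁ε₀A/d₁ = 1.00 × 8.85×10⁻¹² × 9.73×10⁻³ / 9.39×10⁻⁵ = 9.18×10⁻¹⁰ F.
C₂ = κ₂ε₀A/d₂ = 11.3 × 8.85×10⁻¹² × 9.73×10⁻³ / 6.41×10⁻⁵ = 1.52×10⁻⁸ F.
C = (1/C₁ + 1/C₂)⁻¹ = 8.66×10⁻¹⁰ F.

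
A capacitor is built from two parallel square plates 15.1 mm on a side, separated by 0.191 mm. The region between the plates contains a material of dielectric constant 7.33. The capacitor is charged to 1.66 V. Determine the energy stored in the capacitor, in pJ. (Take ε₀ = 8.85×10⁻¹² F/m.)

A = (15.1 mm)² = 2.28×10⁻⁴ m².
C = κε₀A/d = 7.33 × 8.85×10⁻¹² × 2.28×10⁻⁴ / 1.91×10⁻⁴ = 7.74×10⁻¹¹ F.
U = ½CV² = ½ × 7.74×10⁻¹¹ × (1.66)² = 1.07×10⁻¹⁰ J.

107 pJ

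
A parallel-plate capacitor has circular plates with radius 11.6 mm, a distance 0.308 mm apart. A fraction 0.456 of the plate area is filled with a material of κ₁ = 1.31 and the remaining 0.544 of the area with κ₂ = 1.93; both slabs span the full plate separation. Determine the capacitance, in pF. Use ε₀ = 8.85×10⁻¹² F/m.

A = π(11.6 mm)² = 4.23×10⁻⁴ m².
Side-by-side slabs ⇒ two capacitors in parallel, each spanning the full gap.
C₁ = κ₁ε₀A₁/d = 1.31 × 8.85×10⁻¹² × 1.93×10⁻⁴ / 3.08×10⁻⁴ = 7.26×10⁻¹² F.
C₂ = κ₂ε₀A₂/d = 1.93 × 8.85×10⁻¹² × 2.30×10⁻⁴ / 3.08×10⁻⁴ = 1.28×10⁻¹¹ F.
C = C₁ + C₂ = 2.00×10⁻¹¹ F.

C ≈ 20.0 pF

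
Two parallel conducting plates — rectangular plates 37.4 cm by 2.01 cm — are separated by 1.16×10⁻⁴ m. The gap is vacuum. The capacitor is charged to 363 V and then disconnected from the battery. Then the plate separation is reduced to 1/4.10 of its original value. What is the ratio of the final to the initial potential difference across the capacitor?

0.244

Isolated ⇒ Q is held fixed.
C₂ = 4.10 C₁ and V = Q/C, so V₂/V₁ = C₁/C₂ = 0.244.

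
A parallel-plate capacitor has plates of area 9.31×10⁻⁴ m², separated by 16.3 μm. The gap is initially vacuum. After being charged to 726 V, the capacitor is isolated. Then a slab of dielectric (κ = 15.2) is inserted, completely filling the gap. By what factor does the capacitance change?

C = κε₀A/d scales with κ, so C₂/C₁ = κ = 15.2.

C₂/C₁ ≈ 15.2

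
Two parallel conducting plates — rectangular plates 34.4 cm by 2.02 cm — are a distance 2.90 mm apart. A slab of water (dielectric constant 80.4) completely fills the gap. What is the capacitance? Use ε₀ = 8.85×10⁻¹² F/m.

A = 34.4 × 2.02 cm² = 6.95×10⁻³ m².
C = κε₀A/d = 80.4 × 8.85×10⁻¹² × 6.95×10⁻³ / 2.90×10⁻³ = 1.70×10⁻⁹ F.

C ≈ 1.70 nF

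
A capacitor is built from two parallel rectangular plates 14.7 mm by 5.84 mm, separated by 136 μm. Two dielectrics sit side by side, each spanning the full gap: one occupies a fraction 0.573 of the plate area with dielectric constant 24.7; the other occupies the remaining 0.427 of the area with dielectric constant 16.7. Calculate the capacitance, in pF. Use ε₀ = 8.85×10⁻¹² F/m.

A = 14.7 × 5.84 mm² = 8.58×10⁻⁵ m².
Side-by-side slabs ⇒ two capacitors in parallel, each spanning the full gap.
C₁ = κ₁ε₀A₁/d = 24.7 × 8.85×10⁻¹² × 4.92×10⁻⁵ / 1.36×10⁻⁴ = 7.91×10⁻¹¹ F.
C₂ = κ₂ε₀A₂/d = 16.7 × 8.85×10⁻¹² × 3.67×10⁻⁵ / 1.36×10⁻⁴ = 3.98×10⁻¹¹ F.
C = C₁ + C₂ = 1.19×10⁻¹⁰ F.

119 pF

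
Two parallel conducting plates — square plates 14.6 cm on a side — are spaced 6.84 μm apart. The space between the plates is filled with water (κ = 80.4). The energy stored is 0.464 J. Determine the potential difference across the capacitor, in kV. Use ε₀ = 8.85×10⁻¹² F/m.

A = (14.6 cm)² = 2.13×10⁻² m².
C = κε₀A/d = 80.4 × 8.85×10⁻¹² × 2.13×10⁻² / 6.84×10⁻⁶ = 2.22×10⁻⁶ F.
V = √(2U/C) = √(2 × 0.464 / 2.22×10⁻⁶) = 6.47×10² V.

0.647 kV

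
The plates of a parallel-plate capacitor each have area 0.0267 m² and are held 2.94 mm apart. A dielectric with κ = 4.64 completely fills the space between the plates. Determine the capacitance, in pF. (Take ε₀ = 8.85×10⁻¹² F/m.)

C = κε₀A/d = 4.64 × 8.85×10⁻¹² × 2.67×10⁻² / 2.94×10⁻³ = 3.73×10⁻¹⁰ F.

C ≈ 373 pF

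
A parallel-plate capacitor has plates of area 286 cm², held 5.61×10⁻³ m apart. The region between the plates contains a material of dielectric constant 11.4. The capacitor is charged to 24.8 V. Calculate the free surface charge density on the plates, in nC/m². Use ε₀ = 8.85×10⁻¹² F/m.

446 nC/m²

A = 286 cm² = 2.86×10⁻² m².
C = κε₀A/d = 11.4 × 8.85×10⁻¹² × 2.86×10⁻² / 5.61×10⁻³ = 5.14×10⁻¹⁰ F.
σ = Q/A = CV/A = 5.14×10⁻¹⁰ × 24.8 / 2.86×10⁻² = 4.46×10⁻⁷ C/m².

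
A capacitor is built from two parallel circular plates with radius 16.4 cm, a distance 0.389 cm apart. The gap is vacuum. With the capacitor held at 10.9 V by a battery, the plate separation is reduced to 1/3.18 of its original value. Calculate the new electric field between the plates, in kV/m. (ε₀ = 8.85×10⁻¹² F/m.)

8.91 kV/m

A = π(16.4 cm)² = 8.45×10⁻² m².
Initially C₁ = ε₀A/d = 8.85×10⁻¹² × 8.45×10⁻² / 3.89×10⁻³ = 1.92×10⁻¹⁰ F.
E₁ = 2.80×10³ V/m.
Battery connected ⇒ V is held fixed. E = V/d, so E₂/E₁ = d₁/d₂ = 3.18.
E₂ = 3.18 × 2.80×10³ = 8.91×10³ V/m.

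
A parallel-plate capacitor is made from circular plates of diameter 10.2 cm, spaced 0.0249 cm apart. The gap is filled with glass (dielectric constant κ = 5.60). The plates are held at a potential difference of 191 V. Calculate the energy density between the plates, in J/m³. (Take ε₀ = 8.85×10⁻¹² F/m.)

14.6 J/m³

E = V/d = 191 / 2.49×10⁻⁴ = 7.67×10⁵ V/m.
u = ½κε₀E² = ½ × 5.60 × 8.85×10⁻¹² × (7.67×10⁵)² = 14.6 J/m³.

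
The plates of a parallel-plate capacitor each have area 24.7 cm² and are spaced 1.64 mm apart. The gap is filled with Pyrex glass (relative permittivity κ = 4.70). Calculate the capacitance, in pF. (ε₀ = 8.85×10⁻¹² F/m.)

A = 24.7 cm² = 2.47×10⁻³ m².
C = κε₀A/d = 4.70 × 8.85×10⁻¹² × 2.47×10⁻³ / 1.64×10⁻³ = 6.26×10⁻¹¹ F.

62.6 pF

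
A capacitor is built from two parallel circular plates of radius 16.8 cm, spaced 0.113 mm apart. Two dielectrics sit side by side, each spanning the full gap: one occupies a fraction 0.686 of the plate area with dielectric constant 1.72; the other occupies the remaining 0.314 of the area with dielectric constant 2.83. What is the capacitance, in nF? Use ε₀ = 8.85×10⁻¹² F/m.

A = π(16.8 cm)² = 8.87×10⁻² m².
Side-by-side slabs ⇒ two capacitors in parallel, each spanning the full gap.
C₁ = κ₁ε₀A₁/d = 1.72 × 8.85×10⁻¹² × 6.08×10⁻² / 1.13×10⁻⁴ = 8.19×10⁻⁹ F.
C₂ = κ₂ε₀A₂/d = 2.83 × 8.85×10⁻¹² × 2.78×10⁻² / 1.13×10⁻⁴ = 6.17×10⁻⁹ F.
C = C₁ + C₂ = 1.44×10⁻⁸ F.

C ≈ 14.4 nF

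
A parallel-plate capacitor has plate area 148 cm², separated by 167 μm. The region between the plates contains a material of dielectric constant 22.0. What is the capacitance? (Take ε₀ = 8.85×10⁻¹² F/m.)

A = 148 cm² = 1.48×10⁻² m².
C = κε₀A/d = 22.0 × 8.85×10⁻¹² × 1.48×10⁻² / 1.67×10⁻⁴ = 1.73×10⁻⁸ F.

C ≈ 17.3 nF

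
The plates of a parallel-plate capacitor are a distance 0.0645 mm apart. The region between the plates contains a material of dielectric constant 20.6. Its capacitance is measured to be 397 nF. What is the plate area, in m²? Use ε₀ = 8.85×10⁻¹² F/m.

A = Cd/(κε₀) = 3.97×10⁻⁷ × 6.45×10⁻⁵ / (20.6 × 8.85×10⁻¹²) = 0.140 m².

A ≈ 0.140 m²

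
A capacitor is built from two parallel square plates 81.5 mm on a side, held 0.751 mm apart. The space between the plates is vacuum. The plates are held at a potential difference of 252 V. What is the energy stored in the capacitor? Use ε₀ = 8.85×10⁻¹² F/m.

A = (81.5 mm)² = 6.64×10⁻³ m².
C = ε₀A/d = 8.85×10⁻¹² × 6.64×10⁻³ / 7.51×10⁻⁴ = 7.83×10⁻¹¹ F.
U = ½CV² = ½ × 7.83×10⁻¹¹ × (252)² = 2.49×10⁻⁶ J.

2.49 μJ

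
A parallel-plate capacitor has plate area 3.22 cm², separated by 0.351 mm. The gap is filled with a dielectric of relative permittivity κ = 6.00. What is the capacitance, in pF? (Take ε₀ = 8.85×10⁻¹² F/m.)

A = 3.22 cm² = 3.22×10⁻⁴ m².
C = κε₀A/d = 6.00 × 8.85×10⁻¹² × 3.22×10⁻⁴ / 3.51×10⁻⁴ = 4.87×10⁻¹¹ F.

C ≈ 48.7 pF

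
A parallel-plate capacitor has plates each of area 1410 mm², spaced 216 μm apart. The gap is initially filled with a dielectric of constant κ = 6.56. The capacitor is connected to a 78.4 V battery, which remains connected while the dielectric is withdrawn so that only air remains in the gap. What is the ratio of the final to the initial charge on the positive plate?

Battery connected ⇒ V is held fixed.
C₂ = 0.152 C₁ and Q = CV, so Q₂/Q₁ = C₂/C₁ = 0.152.

Q₂/Q₁ ≈ 0.152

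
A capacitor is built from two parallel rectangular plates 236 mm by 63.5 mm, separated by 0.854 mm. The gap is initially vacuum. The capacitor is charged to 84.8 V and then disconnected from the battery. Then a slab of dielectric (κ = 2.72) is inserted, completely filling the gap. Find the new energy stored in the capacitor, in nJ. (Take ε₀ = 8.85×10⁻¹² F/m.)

A = 236 × 63.5 mm² = 1.50×10⁻² m².
Initially C₁ = ε₀A/d = 8.85×10⁻¹² × 1.50×10⁻² / 8.54×10⁻⁴ = 1.55×10⁻¹⁰ F.
U₁ = 5.58×10⁻⁷ J.
Isolated ⇒ Q is held fixed. C₂ = 2.72 C₁ and U = Q²/(2C), so U₂/U₁ = C₁/C₂ = 0.368.
U₂ = 0.368 × 5.58×10⁻⁷ = 2.05×10⁻⁷ J.

U ≈ 205 nJ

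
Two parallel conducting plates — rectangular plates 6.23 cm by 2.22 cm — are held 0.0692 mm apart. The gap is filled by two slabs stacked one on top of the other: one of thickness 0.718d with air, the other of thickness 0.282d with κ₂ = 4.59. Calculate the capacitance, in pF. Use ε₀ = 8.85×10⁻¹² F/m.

A = 6.23 × 2.22 cm² = 1.38×10⁻³ m².
Stacked slabs ⇒ two capacitors in series, each with the full plate area.
C₁ = κ₁ε₀A/d₁ = 1.00 × 8.85×10⁻¹² × 1.38×10⁻³ / 4.97×10⁻⁵ = 2.46×10⁻¹⁰ F.
C₂ = κ₂ε₀A/d₂ = 4.59 × 8.85×10⁻¹² × 1.38×10⁻³ / 1.95×10⁻⁵ = 2.88×10⁻⁹ F.
C = (1/C₁ + 1/C₂)⁻¹ = 2.27×10⁻¹⁰ F.

227 pF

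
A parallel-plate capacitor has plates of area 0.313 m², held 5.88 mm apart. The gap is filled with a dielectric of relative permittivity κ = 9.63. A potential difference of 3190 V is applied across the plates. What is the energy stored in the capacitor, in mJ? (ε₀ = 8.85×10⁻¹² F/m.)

C = κε₀A/d = 9.63 × 8.85×10⁻¹² × 0.313 / 5.88×10⁻³ = 4.54×10⁻⁹ F.
U = ½CV² = ½ × 4.54×10⁻⁹ × (3190)² = 2.31×10⁻² J.

U ≈ 23.1 mJ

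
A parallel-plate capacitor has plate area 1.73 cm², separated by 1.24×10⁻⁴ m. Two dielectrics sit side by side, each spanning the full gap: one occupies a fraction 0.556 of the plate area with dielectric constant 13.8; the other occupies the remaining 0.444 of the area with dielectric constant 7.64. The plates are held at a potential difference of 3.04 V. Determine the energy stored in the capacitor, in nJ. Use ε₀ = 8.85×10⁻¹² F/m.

0.631 nJ

A = 1.73 cm² = 1.73×10⁻⁴ m².
Side-by-side slabs ⇒ two capacitors in parallel, each spanning the full gap.
C₁ = κ₁ε₀A₁/d = 13.8 × 8.85×10⁻¹² × 9.62×10⁻⁵ / 1.24×10⁻⁴ = 9.47×10⁻¹¹ F.
C₂ = κ₂ε₀A₂/d = 7.64 × 8.85×10⁻¹² × 7.68×10⁻⁵ / 1.24×10⁻⁴ = 4.19×10⁻¹¹ F.
C = C₁ + C₂ = 1.37×10⁻¹⁰ F.
U = ½CV² = ½ × 1.37×10⁻¹⁰ × (3.04)² = 6.31×10⁻¹⁰ J.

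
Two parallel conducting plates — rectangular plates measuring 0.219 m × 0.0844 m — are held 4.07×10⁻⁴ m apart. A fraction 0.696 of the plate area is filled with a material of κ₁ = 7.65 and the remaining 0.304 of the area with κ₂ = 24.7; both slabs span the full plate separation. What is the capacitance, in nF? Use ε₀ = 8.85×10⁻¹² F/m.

A = 0.219 × 0.0844 m² = 1.85×10⁻² m².
Side-by-side slabs ⇒ two capacitors in parallel, each spanning the full gap.
C₁ = κ₁ε₀A₁/d = 7.65 × 8.85×10⁻¹² × 1.29×10⁻² / 4.07×10⁻⁴ = 2.14×10⁻⁹ F.
C₂ = κ₂ε₀A₂/d = 24.7 × 8.85×10⁻¹² × 5.62×10⁻³ / 4.07×10⁻⁴ = 3.02×10⁻⁹ F.
C = C₁ + C₂ = 5.16×10⁻⁹ F.

C ≈ 5.16 nF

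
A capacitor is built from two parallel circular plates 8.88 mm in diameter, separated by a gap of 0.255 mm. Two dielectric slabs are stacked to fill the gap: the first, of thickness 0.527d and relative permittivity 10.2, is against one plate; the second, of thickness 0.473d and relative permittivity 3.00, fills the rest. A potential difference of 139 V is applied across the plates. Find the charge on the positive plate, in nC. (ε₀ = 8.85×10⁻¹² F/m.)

Q ≈ 1.43 nC

A = π(8.88/2 mm)² = 6.19×10⁻⁵ m².
Stacked slabs ⇒ two capacitors in series, each with the full plate area.
C₁ = κ₁ε₀A/d₁ = 10.2 × 8.85×10⁻¹² × 6.19×10⁻⁵ / 1.34×10⁻⁴ = 4.16×10⁻¹¹ F.
C₂ = κ₂ε₀A/d₂ = 3.00 × 8.85×10⁻¹² × 6.19×10⁻⁵ / 1.21×10⁻⁴ = 1.36×10⁻¹¹ F.
C = (1/C₁ + 1/C₂)⁻¹ = 1.03×10⁻¹¹ F.
Q = CV = 1.03×10⁻¹¹ × 139 = 1.43×10⁻⁹ C.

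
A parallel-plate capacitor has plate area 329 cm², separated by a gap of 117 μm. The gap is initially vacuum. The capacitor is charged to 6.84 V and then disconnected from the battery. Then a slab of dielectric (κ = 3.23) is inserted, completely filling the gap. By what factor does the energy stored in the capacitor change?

Isolated ⇒ Q is held fixed.
C₂ = 3.23 C₁ and U = Q²/(2C), so U₂/U₁ = C₁/C₂ = 0.310.

0.310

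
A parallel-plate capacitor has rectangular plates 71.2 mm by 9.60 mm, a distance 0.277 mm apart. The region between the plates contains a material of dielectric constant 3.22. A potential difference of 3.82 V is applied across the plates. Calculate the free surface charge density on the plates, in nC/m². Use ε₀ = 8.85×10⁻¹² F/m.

A = 71.2 × 9.60 mm² = 6.84×10⁻⁴ m².
C = κε₀A/d = 3.22 × 8.85×10⁻¹² × 6.84×10⁻⁴ / 2.77×10⁻⁴ = 7.03×10⁻¹¹ F.
σ = Q/A = CV/A = 7.03×10⁻¹¹ × 3.82 / 6.84×10⁻⁴ = 3.93×10⁻⁷ C/m².

393 nC/m²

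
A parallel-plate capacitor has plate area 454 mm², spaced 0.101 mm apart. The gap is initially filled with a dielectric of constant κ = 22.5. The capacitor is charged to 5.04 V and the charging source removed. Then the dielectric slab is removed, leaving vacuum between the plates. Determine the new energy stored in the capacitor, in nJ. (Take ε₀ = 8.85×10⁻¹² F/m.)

U ≈ 256 nJ

A = 454 mm² = 4.54×10⁻⁴ m².
Initially C₁ = κε₀A/d = 22.5 × 8.85×10⁻¹² × 4.54×10⁻⁴ / 1.01×10⁻⁴ = 8.95×10⁻¹⁰ F.
U₁ = 1.14×10⁻⁸ J.
Isolated ⇒ Q is held fixed. C₂ = 0.0444 C₁ and U = Q²/(2C), so U₂/U₁ = C₁/C₂ = 22.5.
U₂ = 22.5 × 1.14×10⁻⁸ = 2.56×10⁻⁷ J.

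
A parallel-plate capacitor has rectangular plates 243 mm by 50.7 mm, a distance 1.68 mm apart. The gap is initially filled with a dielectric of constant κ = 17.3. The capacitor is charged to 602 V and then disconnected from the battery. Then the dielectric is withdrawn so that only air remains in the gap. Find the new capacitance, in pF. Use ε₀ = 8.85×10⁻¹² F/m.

A = 243 × 50.7 mm² = 1.23×10⁻² m².
Initially C₁ = κε₀A/d = 17.3 × 8.85×10⁻¹² × 1.23×10⁻² / 1.68×10⁻³ = 1.12×10⁻⁹ F.
C = κε₀A/d scales with κ, so C₂/C₁ = 1/κ = 1/17.3 = 0.0578.
C₂ = 0.0578 × 1.12×10⁻⁹ = 6.49×10⁻¹¹ F.

64.9 pF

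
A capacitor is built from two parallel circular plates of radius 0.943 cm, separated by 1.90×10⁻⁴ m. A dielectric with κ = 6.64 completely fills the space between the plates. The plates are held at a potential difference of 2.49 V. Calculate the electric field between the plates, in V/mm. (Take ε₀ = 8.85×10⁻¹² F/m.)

E = V/d = 2.49 / 1.90×10⁻⁴ = 1.31×10⁴ V/m.

13.1 V/mm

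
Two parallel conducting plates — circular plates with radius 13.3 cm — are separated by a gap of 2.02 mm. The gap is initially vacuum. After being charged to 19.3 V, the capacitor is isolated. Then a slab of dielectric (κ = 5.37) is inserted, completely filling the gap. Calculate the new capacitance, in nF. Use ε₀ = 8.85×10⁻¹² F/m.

C ≈ 1.31 nF

A = π(13.3 cm)² = 5.56×10⁻² m².
Initially C₁ = ε₀A/d = 8.85×10⁻¹² × 5.56×10⁻² / 2.02×10⁻³ = 2.43×10⁻¹⁰ F.
C = κε₀A/d scales with κ, so C₂/C₁ = κ = 5.37.
C₂ = 5.37 × 2.43×10⁻¹⁰ = 1.31×10⁻⁹ F.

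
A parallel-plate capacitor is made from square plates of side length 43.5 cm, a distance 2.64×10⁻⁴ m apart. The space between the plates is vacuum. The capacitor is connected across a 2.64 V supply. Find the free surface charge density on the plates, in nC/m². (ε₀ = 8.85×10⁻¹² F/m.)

A = (43.5 cm)² = 0.189 m².
C = ε₀A/d = 8.85×10⁻¹² × 0.189 / 2.64×10⁻⁴ = 6.34×10⁻⁹ F.
σ = Q/A = CV/A = 6.34×10⁻⁹ × 2.64 / 0.189 = 8.85×10⁻⁸ C/m².

88.5 nC/m²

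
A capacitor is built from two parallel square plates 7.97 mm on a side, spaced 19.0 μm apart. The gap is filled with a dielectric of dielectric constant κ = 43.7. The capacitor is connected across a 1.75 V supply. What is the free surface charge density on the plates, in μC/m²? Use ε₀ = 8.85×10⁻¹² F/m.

A = (7.97 mm)² = 6.35×10⁻⁵ m².
C = κε₀A/d = 43.7 × 8.85×10⁻¹² × 6.35×10⁻⁵ / 1.90×10⁻⁵ = 1.29×10⁻⁹ F.
σ = Q/A = CV/A = 1.29×10⁻⁹ × 1.75 / 6.35×10⁻⁵ = 3.56×10⁻⁵ C/m².

35.6 μC/m²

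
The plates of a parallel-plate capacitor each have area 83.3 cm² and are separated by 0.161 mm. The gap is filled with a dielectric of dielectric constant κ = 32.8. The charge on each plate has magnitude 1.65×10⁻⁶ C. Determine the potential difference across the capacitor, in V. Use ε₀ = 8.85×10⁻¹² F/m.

A = 83.3 cm² = 8.33×10⁻³ m².
C = κε₀A/d = 32.8 × 8.85×10⁻¹² × 8.33×10⁻³ / 1.61×10⁻⁴ = 1.50×10⁻⁸ F.
V = Q/C = 1.65×10⁻⁶ / 1.50×10⁻⁸ = 1.10×10² V.

110 V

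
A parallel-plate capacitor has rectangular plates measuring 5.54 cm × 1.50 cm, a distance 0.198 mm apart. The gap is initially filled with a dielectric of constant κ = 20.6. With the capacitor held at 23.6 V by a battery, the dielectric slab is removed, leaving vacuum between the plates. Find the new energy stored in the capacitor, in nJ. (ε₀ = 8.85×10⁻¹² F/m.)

U ≈ 10.3 nJ

A = 5.54 × 1.50 cm² = 8.31×10⁻⁴ m².
Initially C₁ = κε₀A/d = 20.6 × 8.85×10⁻¹² × 8.31×10⁻⁴ / 1.98×10⁻⁴ = 7.65×10⁻¹⁰ F.
U₁ = 2.13×10⁻⁷ J.
Battery connected ⇒ V is held fixed. C₂ = 0.0485 C₁ and U = ½CV², so U₂/U₁ = C₂/C₁ = 0.0485.
U₂ = 0.0485 × 2.13×10⁻⁷ = 1.03×10⁻⁸ J.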